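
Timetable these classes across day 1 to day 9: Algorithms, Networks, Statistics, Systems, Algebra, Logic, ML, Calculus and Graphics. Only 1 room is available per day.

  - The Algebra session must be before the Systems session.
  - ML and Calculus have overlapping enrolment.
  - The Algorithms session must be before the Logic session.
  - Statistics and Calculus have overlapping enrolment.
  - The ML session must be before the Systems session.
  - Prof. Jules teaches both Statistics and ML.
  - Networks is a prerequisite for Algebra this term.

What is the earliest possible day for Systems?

day 4

Precedence pushes Systems to at least day 3.
Systems at day 4 is achievable: Systems in day 4; Networks in day 1; ML in day 3; Calculus in day 8; Algebra in day 2; Statistics in day 7; Logic in day 6; Graphics in day 9; Algorithms in day 5.
Nothing earlier works — the conflict and capacity constraints rule out every day before day 4.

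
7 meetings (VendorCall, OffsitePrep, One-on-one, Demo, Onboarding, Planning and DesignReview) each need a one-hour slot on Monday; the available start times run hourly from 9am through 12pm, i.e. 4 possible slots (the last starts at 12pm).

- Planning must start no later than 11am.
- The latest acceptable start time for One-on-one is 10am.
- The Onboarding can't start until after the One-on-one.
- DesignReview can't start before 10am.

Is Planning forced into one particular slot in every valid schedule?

Planning can be 9am (e.g. VendorCall in 9am; Planning in 9am; Demo in 9am; OffsitePrep in 9am; Onboarding in 10am; One-on-one in 9am; DesignReview in 10am) or 10am (e.g. Planning -> 10am; Onboarding -> 10am; VendorCall -> 9am; One-on-one -> 9am; Demo -> 9am; OffsitePrep -> 9am; DesignReview -> 10am).

No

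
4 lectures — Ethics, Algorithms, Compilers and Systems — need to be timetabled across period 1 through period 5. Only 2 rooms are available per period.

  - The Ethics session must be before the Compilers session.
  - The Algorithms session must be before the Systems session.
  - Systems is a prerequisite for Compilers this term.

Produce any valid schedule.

Systems=period 2, Ethics=period 1, Algorithms=period 1, Compilers=period 3

Checking: Systems(period 2) before Compilers(period 3); Algorithms(period 1) before Systems(period 2); Ethics(period 1) before Compilers(period 3); max 2 per period (cap 2).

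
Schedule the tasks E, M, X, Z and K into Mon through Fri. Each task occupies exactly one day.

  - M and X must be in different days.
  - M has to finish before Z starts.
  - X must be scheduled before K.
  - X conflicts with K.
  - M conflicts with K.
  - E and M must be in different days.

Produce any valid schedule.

X=Tue, Z=Tue, K=Wed, E=Tue, M=Mon

Checking: M(Mon) before Z(Tue); X(Tue) before K(Wed); X(Tue) != K(Wed); E(Tue) != M(Mon); M(Mon) != K(Wed); M(Mon) != X(Tue).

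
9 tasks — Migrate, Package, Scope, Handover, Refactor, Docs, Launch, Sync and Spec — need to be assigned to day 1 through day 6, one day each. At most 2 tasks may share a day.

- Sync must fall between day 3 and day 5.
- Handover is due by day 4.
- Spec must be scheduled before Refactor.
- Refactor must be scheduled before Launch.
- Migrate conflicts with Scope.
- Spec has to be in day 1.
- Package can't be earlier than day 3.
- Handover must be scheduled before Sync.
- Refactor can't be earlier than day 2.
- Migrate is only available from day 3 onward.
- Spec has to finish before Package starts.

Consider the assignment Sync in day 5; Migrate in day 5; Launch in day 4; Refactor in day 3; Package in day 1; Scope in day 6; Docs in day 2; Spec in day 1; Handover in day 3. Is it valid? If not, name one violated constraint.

Spec must be scheduled before Refactor — holds.
Spec has to finish before Package starts — violated.
Spec has to be in day 1 — holds.
Refactor must be scheduled before Launch — holds.
Handover is due by day 4 — holds.
Handover must be scheduled before Sync — holds.
Package can't be earlier than day 3 — violated.
Sync must fall between day 3 and day 5 — holds.
Migrate is only available from day 3 onward — holds.
Refactor can't be earlier than day 2 — holds.
At most 2 tasks may share a day — holds.
Migrate conflicts with Scope — holds.

No — it violates: Package can't be earlier than day 3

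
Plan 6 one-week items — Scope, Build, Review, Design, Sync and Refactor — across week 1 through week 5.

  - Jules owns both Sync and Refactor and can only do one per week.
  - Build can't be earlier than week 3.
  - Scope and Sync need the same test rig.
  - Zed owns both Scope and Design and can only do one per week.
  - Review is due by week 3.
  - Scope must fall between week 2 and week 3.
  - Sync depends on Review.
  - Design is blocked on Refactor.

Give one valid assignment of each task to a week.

Design -> week 3; Refactor -> week 1; Sync -> week 3; Build -> week 3; Review -> week 1; Scope -> week 2

Checking: Review(week 1) before Sync(week 3); Refactor(week 1) before Design(week 3); Sync(week 3) != Refactor(week 1); Scope(week 2) != Sync(week 3); Scope(week 2) != Design(week 3); Build=week 3 in [week 3,week 5]; Scope=week 2 in [week 2,week 3]; Review=week 1 in [week 1,week 3].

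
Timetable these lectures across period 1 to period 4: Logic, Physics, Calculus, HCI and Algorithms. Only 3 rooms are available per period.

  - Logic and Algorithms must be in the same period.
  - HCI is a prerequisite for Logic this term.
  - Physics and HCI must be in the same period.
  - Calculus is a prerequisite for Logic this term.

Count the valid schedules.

14

Splitting on Logic: it can be period 2 (1), period 3 (4), period 4 (9). Listing each branch's schedules as (Physics, Calculus, HCI, Algorithms) by period number:
Logic=period 2: (1,1,1,2) — 1.
Logic=period 3: (1,1,1,3) (1,2,1,3) (2,1,2,3) (2,2,2,3) — 4.
Logic=period 4: (1,1,1,4) (1,2,1,4) (1,3,1,4) (2,1,2,4) (2,2,2,4) (2,3,2,4) (3,1,3,4) (3,2,3,4) (3,3,3,4) — 9.
Summing: 1 + 4 + 9 = 14.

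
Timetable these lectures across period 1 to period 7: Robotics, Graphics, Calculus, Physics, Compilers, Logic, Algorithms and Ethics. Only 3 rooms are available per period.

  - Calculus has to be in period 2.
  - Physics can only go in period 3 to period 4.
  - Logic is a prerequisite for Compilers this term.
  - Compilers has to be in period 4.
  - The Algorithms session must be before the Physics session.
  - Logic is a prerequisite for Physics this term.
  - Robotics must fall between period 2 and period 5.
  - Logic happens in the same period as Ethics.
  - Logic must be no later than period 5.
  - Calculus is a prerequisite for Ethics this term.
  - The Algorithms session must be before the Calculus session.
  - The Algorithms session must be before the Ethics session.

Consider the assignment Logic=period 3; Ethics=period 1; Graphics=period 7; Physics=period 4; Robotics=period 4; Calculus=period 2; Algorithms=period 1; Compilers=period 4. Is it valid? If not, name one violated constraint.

The Algorithms session must be before the Ethics session — violated.
Calculus is a prerequisite for Ethics this term — violated.
Logic happens in the same period as Ethics — violated.
Logic must be no later than period 5 — holds.
Calculus has to be in period 2 — holds.
Logic is a prerequisite for Physics this term — holds.
Only 3 rooms are available per period — holds.
The Algorithms session must be before the Calculus session — holds.
Robotics must fall between period 2 and period 5 — holds.
Logic is a prerequisite for Compilers this term — holds.
The Algorithms session must be before the Physics session — holds.
Physics can only go in period 3 to period 4 — holds.
Compilers has to be in period 4 — holds.

Invalid. Logic happens in the same period as Ethics.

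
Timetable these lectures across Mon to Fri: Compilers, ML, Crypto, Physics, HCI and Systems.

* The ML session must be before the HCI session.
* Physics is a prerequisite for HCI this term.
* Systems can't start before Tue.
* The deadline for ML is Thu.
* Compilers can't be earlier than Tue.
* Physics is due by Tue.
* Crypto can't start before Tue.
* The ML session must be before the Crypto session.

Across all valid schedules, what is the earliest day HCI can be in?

Tue

Precedence pushes HCI to at least Tue.
HCI at Tue is achievable: Crypto -> Tue; Compilers -> Tue; HCI -> Tue; ML -> Mon; Physics -> Mon; Systems -> Tue.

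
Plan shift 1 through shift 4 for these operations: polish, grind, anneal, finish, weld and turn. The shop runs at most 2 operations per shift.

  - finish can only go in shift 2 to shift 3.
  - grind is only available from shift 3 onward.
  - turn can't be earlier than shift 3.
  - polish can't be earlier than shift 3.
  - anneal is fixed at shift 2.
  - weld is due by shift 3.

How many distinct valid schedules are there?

15

Splitting on polish: it can be shift 3 (6), shift 4 (9). Listing each branch's schedules as (grind, anneal, finish, weld, turn) by shift number:
polish=shift 3: (3,2,2,1,4) (4,2,2,1,3) (4,2,2,1,4) (4,2,2,3,4) (4,2,3,1,4) (4,2,3,2,4) — 6.
polish=shift 4: (3,2,2,1,3) (3,2,2,1,4) (3,2,2,3,4) (3,2,3,1,4) (3,2,3,2,4) (4,2,2,1,3) (4,2,2,3,3) (4,2,3,1,3) (4,2,3,2,3) — 9.
Summing: 6 + 9 = 15.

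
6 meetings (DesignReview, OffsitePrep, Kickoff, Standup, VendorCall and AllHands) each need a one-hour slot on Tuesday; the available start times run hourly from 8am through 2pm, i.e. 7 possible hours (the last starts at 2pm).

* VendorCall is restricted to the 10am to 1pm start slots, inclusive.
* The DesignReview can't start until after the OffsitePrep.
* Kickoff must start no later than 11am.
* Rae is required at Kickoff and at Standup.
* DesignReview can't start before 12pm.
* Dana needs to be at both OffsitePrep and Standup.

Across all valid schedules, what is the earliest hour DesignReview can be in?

DesignReview is available from 12pm.
DesignReview at 12pm is achievable: VendorCall=10am; Kickoff=8am; AllHands=8am; DesignReview=12pm; Standup=9am; OffsitePrep=8am.

12pm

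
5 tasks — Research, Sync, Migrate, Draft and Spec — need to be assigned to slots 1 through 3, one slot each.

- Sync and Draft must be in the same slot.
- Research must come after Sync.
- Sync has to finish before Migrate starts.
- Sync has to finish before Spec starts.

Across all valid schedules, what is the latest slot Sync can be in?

2

Downstream work caps Sync at 2.
Sync at 2 is achievable: Spec in 3, Migrate in 3, Research in 3, Draft in 2, Sync in 2.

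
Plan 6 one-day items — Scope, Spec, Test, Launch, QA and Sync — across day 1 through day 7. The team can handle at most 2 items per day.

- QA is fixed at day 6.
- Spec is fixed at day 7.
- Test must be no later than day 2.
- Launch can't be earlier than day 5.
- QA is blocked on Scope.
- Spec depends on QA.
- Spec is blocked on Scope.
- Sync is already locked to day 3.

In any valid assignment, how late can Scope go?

Downstream work caps Scope at day 5.
Scope at day 5 is achievable: QA=day 6, Sync=day 3, Scope=day 5, Test=day 1, Spec=day 7, Launch=day 5.

day 5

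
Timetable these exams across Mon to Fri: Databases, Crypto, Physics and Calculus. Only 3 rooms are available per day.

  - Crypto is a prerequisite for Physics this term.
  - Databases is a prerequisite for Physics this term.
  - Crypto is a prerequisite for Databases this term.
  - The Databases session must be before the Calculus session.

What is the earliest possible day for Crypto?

Downstream work caps Crypto at Wed.
Crypto at Mon is achievable: Databases in Tue, Calculus in Wed, Crypto in Mon, Physics in Wed.

Mon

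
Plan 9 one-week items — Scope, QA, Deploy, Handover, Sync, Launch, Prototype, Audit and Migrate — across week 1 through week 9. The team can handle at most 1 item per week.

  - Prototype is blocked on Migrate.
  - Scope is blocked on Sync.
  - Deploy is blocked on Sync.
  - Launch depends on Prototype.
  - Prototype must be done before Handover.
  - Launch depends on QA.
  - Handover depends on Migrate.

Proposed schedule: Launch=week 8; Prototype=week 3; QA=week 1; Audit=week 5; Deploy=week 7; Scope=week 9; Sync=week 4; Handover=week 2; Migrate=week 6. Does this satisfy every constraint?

No. Handover depends on Migrate is not satisfied.

Prototype is blocked on Migrate — violated.
Launch depends on Prototype — holds.
Prototype must be done before Handover — violated.
The team can handle at most 1 item per week — holds.
Handover depends on Migrate — violated.
Scope is blocked on Sync — holds.
Launch depends on QA — holds.
Deploy is blocked on Sync — holds.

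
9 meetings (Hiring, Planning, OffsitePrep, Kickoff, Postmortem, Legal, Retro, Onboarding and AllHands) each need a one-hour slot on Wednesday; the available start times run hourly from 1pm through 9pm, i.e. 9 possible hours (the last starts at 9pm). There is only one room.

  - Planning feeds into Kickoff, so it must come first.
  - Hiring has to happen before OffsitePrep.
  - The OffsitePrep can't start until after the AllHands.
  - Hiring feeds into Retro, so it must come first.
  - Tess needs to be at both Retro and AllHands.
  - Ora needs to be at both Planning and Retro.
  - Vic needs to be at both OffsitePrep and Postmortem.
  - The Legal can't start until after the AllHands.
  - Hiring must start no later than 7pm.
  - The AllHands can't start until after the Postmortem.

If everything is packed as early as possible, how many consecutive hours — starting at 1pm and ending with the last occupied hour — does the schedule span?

9 hours

The precedence chain requires at least 3 distinct hours.
With at most 1 per hour and 9 meetings, at least 9 hours are needed.
9 works (last occupied hour: 9pm): for example Kickoff in 6pm, Retro in 8pm, OffsitePrep in 4pm, Onboarding in 9pm, Planning in 5pm, Postmortem in 2pm, Legal in 7pm, Hiring in 1pm, AllHands in 3pm.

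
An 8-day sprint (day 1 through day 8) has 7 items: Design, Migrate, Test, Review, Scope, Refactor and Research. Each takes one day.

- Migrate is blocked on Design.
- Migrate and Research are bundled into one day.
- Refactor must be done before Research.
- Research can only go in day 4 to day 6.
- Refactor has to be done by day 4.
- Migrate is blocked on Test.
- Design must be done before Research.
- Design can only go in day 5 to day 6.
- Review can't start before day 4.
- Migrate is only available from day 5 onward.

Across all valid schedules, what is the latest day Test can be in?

day 5

Downstream work caps Test at day 5.
Test at day 5 is achievable: Migrate=day 6; Test=day 5; Review=day 4; Research=day 6; Scope=day 1; Design=day 5; Refactor=day 1.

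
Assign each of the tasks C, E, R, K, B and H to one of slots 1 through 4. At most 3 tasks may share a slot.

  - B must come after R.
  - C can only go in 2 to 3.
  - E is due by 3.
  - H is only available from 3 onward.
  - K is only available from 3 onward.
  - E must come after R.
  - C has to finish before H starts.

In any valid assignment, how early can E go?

2

Precedence pushes E to at least 2; E's own window allows nothing later than 3.
E at 2 is achievable: K=3, H=3, C=2, E=2, R=1, B=2.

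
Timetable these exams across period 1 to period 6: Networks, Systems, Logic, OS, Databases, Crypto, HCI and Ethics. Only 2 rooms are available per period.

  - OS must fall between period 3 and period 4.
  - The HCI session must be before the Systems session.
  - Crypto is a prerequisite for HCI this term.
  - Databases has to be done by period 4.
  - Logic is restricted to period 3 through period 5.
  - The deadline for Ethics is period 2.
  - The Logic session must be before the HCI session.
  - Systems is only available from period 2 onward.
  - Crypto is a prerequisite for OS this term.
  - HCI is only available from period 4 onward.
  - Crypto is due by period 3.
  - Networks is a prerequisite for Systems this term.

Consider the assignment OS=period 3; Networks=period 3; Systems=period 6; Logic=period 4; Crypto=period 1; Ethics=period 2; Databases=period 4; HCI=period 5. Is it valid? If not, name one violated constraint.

The HCI session must be before the Systems session — holds.
Crypto is a prerequisite for HCI this term — holds.
Crypto is a prerequisite for OS this term — holds.
Crypto is due by period 3 — holds.
Databases has to be done by period 4 — holds.
Networks is a prerequisite for Systems this term — holds.
Systems is only available from period 2 onward — holds.
Logic is restricted to period 3 through period 5 — holds.
The Logic session must be before the HCI session — holds.
Only 2 rooms are available per period — holds.
OS must fall between period 3 and period 4 — holds.
The deadline for Ethics is period 2 — holds.
HCI is only available from period 4 onward — holds.

Valid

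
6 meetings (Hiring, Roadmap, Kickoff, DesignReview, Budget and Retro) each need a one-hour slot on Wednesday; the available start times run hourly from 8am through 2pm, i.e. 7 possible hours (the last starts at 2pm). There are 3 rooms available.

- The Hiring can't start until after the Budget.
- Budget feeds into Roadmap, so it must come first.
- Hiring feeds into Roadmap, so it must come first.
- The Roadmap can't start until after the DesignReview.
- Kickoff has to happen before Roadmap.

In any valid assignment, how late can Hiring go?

Precedence pushes Hiring to at least 9am; downstream work caps Hiring at 1pm.
Hiring at 1pm is achievable: Kickoff -> 8am; DesignReview -> 8am; Hiring -> 1pm; Retro -> 9am; Roadmap -> 2pm; Budget -> 8am.

1pm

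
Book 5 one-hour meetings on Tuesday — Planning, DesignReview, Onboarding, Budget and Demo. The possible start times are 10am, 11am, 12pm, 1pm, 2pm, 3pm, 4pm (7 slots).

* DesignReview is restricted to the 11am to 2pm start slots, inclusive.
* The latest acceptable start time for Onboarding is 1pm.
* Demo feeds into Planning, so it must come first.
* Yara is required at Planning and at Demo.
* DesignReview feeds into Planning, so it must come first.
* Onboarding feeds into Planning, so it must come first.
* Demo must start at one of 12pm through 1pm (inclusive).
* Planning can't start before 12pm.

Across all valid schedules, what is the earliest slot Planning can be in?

1pm

Planning is available from 12pm; precedence pushes Planning to at least 1pm.
Planning at 1pm is achievable: Onboarding in 10am, Demo in 12pm, Planning in 1pm, Budget in 10am, DesignReview in 11am.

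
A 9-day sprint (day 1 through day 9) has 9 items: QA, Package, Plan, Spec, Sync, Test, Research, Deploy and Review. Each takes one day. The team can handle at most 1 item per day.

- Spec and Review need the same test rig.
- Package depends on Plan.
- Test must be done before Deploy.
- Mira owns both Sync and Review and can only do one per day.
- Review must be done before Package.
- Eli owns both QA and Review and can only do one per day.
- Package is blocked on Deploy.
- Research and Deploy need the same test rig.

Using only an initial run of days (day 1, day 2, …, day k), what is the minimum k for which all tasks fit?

9 days

The precedence chain requires at least 3 distinct days.
With at most 1 per day and 9 tasks, at least 9 days are needed.
9 works (last occupied day: day 9): for example Spec=day 7, Test=day 1, QA=day 6, Sync=day 8, Package=day 5, Review=day 4, Deploy=day 2, Research=day 9, Plan=day 3.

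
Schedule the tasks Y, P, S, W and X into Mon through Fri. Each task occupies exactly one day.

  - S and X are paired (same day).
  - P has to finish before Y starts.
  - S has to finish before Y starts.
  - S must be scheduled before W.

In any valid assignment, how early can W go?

Precedence pushes W to at least Tue.
W at Tue is achievable: Y -> Tue; P -> Mon; X -> Mon; S -> Mon; W -> Tue.

Tue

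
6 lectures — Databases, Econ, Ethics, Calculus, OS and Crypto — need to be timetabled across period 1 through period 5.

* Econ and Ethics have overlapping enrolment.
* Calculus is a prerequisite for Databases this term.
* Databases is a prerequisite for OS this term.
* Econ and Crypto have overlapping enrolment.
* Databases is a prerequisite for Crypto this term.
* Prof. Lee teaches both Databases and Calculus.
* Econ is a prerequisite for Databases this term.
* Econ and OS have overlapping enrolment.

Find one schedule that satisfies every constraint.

Ethics=period 2; Calculus=period 1; OS=period 3; Crypto=period 3; Databases=period 2; Econ=period 1

Checking: Databases(period 2) before Crypto(period 3); Databases(period 2) before OS(period 3); Calculus(period 1) before Databases(period 2); Econ(period 1) before Databases(period 2); Databases(period 2) != Calculus(period 1); Econ(period 1) != Ethics(period 2); Econ(period 1) != OS(period 3); Econ(period 1) != Crypto(period 3).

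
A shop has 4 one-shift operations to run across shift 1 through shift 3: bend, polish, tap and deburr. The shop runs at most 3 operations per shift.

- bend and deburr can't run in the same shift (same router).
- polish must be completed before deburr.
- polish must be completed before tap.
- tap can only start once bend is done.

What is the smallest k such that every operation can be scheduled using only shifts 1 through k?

The precedence chain requires at least 2 distinct shifts.
With at most 3 per shift and 4 operations, at least 2 shifts are needed.
2 works (last occupied shift: shift 2): for example tap in shift 2; deburr in shift 2; bend in shift 1; polish in shift 1.

2 shifts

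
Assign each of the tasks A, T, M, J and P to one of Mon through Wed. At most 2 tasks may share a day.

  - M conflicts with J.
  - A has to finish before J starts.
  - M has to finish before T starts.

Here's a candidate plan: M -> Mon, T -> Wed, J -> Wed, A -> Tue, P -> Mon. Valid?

At most 2 tasks may share a day — holds.
M conflicts with J — holds.
M has to finish before T starts — holds.
A has to finish before J starts — holds.

Yes, all constraints hold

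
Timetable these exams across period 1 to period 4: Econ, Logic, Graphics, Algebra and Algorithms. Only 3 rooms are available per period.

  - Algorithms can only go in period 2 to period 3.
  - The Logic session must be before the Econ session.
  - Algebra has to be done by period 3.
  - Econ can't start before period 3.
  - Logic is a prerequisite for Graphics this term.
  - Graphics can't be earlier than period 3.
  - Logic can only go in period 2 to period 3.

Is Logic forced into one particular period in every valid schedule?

No

Logic can be period 2 (e.g. Algorithms in period 2, Logic in period 2, Algebra in period 1, Graphics in period 3, Econ in period 3) or period 3 (e.g. Graphics=period 4, Algorithms=period 2, Logic=period 3, Algebra=period 1, Econ=period 4).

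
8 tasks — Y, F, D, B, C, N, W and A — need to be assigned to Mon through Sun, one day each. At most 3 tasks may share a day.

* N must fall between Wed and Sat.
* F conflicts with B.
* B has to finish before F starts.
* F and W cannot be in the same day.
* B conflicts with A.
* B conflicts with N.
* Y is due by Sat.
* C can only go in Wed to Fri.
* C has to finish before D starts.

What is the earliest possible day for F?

Tue

Precedence pushes F to at least Tue.
F at Tue is achievable: D in Thu; C in Wed; Y in Mon; B in Mon; W in Mon; N in Wed; A in Tue; F in Tue.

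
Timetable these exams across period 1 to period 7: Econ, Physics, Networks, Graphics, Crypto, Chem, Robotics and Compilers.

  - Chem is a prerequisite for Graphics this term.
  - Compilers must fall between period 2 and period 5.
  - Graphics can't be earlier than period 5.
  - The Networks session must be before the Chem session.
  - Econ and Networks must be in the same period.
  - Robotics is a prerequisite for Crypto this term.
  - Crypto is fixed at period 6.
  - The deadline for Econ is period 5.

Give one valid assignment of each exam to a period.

Graphics in period 5; Robotics in period 1; Econ in period 1; Compilers in period 2; Chem in period 2; Physics in period 1; Crypto in period 6; Networks in period 1

Checking: Robotics(period 1) before Crypto(period 6); Networks(period 1) before Chem(period 2); Chem(period 2) before Graphics(period 5); Econ = Networks = period 1; Graphics=period 5 in [period 5,period 7]; Econ=period 1 in [period 1,period 5]; Crypto=period 6 in [period 6,period 6]; Compilers=period 2 in [period 2,period 5].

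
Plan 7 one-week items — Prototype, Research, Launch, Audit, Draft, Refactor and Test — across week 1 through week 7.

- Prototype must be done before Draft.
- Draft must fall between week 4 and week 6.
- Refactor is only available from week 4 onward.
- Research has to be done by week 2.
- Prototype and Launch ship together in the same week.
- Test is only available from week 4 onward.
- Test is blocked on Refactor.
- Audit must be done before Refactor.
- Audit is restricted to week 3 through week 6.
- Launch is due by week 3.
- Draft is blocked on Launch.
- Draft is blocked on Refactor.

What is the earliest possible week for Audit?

week 3

Audit is available from week 3; Audit's own window allows nothing later than week 6; downstream work caps Audit at week 4.
Audit at week 3 is achievable: Draft in week 5, Audit in week 3, Research in week 1, Refactor in week 4, Launch in week 1, Prototype in week 1, Test in week 5.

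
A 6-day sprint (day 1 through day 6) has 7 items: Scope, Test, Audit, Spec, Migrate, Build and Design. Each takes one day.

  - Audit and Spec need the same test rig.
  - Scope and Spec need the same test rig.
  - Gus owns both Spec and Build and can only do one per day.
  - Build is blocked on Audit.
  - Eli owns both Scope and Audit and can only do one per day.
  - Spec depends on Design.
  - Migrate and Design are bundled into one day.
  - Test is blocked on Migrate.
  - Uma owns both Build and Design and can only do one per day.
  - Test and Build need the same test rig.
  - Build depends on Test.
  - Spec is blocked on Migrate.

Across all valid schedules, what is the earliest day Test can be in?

day 2

Precedence pushes Test to at least day 2; downstream work caps Test at day 5.
Test at day 2 is achievable: Test in day 2, Audit in day 1, Scope in day 3, Spec in day 2, Design in day 1, Build in day 3, Migrate in day 1.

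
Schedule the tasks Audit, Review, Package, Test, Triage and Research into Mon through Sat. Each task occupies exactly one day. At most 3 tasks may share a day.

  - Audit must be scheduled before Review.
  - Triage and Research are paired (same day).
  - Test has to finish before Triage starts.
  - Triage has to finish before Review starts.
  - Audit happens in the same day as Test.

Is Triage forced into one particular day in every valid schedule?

Triage can be Tue (e.g. Triage=Tue; Package=Mon; Research=Tue; Audit=Mon; Review=Wed; Test=Mon) or Wed (e.g. Review=Thu; Test=Mon; Package=Mon; Audit=Mon; Research=Wed; Triage=Wed).

No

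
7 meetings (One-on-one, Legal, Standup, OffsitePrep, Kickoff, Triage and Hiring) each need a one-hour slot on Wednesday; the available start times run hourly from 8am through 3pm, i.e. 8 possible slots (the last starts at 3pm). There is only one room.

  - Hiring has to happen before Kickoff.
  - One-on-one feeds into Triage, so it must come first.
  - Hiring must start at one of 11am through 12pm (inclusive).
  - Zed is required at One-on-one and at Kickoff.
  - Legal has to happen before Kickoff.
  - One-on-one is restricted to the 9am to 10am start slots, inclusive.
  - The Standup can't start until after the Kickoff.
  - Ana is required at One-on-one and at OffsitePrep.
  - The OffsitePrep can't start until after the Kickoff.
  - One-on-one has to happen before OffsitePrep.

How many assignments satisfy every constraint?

Splitting on One-on-one: it can be 9am (34), 10am (20). Listing each branch's schedules as (Legal, Standup, OffsitePrep, Kickoff, Triage, Hiring):
One-on-one=9am: (8am,1pm,2pm,12pm,10am,11am) (8am,1pm,2pm,12pm,3pm,11am) (8am,1pm,3pm,12pm,10am,11am) (8am,1pm,3pm,12pm,2pm,11am) (8am,2pm,1pm,12pm,10am,11am) (8am,2pm,1pm,12pm,3pm,11am) (8am,2pm,3pm,12pm,10am,11am) (8am,2pm,3pm,12pm,1pm,11am) (8am,2pm,3pm,1pm,10am,11am) (8am,2pm,3pm,1pm,10am,12pm) (8am,2pm,3pm,1pm,11am,12pm) (8am,2pm,3pm,1pm,12pm,11am) (8am,3pm,1pm,12pm,10am,11am) (8am,3pm,1pm,12pm,2pm,11am) (8am,3pm,2pm,12pm,10am,11am) (8am,3pm,2pm,12pm,1pm,11am) (8am,3pm,2pm,1pm,10am,11am) (8am,3pm,2pm,1pm,10am,12pm) (8am,3pm,2pm,1pm,11am,12pm) (8am,3pm,2pm,1pm,12pm,11am) (10am,1pm,2pm,12pm,3pm,11am) (10am,1pm,3pm,12pm,2pm,11am) (10am,2pm,1pm,12pm,3pm,11am) (10am,2pm,3pm,12pm,1pm,11am) (10am,2pm,3pm,1pm,11am,12pm) (10am,2pm,3pm,1pm,12pm,11am) (10am,3pm,1pm,12pm,2pm,11am) (10am,3pm,2pm,12pm,1pm,11am) (10am,3pm,2pm,1pm,11am,12pm) (10am,3pm,2pm,1pm,12pm,11am) (11am,2pm,3pm,1pm,10am,12pm) (11am,3pm,2pm,1pm,10am,12pm) (12pm,2pm,3pm,1pm,10am,11am) (12pm,3pm,2pm,1pm,10am,11am) — 34.
One-on-one=10am: (8am,1pm,2pm,12pm,3pm,11am) (8am,1pm,3pm,12pm,2pm,11am) (8am,2pm,1pm,12pm,3pm,11am) (8am,2pm,3pm,12pm,1pm,11am) (8am,2pm,3pm,1pm,11am,12pm) (8am,2pm,3pm,1pm,12pm,11am) (8am,3pm,1pm,12pm,2pm,11am) (8am,3pm,2pm,12pm,1pm,11am) (8am,3pm,2pm,1pm,11am,12pm) (8am,3pm,2pm,1pm,12pm,11am) (9am,1pm,2pm,12pm,3pm,11am) (9am,1pm,3pm,12pm,2pm,11am) (9am,2pm,1pm,12pm,3pm,11am) (9am,2pm,3pm,12pm,1pm,11am) (9am,2pm,3pm,1pm,11am,12pm) (9am,2pm,3pm,1pm,12pm,11am) (9am,3pm,1pm,12pm,2pm,11am) (9am,3pm,2pm,12pm,1pm,11am) (9am,3pm,2pm,1pm,11am,12pm) (9am,3pm,2pm,1pm,12pm,11am) — 20.
Summing: 34 + 20 = 54.

54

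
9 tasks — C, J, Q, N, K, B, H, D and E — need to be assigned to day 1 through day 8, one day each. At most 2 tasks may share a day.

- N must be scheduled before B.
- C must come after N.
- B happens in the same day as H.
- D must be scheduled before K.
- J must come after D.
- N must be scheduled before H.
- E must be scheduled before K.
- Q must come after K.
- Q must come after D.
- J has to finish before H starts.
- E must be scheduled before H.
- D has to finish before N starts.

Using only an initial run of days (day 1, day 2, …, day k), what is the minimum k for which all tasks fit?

The precedence chain requires at least 3 distinct days.
With at most 2 per day and 9 tasks, at least 5 days are needed.
5 works (last occupied day: day 5): for example J=day 3; D=day 1; K=day 2; E=day 1; N=day 2; B=day 4; C=day 5; H=day 4; Q=day 3.

5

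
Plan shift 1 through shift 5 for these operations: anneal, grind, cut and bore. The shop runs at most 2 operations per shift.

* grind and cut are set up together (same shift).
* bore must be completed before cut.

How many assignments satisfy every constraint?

40

Splitting on anneal: it can be shift 1 (10), shift 2 (9), shift 3 (8), shift 4 (7), shift 5 (6). Listing each branch's schedules as (grind, cut, bore) by shift number:
anneal=shift 1: (2,2,1) (3,3,1) (3,3,2) (4,4,1) (4,4,2) (4,4,3) (5,5,1) (5,5,2) (5,5,3) (5,5,4) — 10.
anneal=shift 2: (3,3,1) (3,3,2) (4,4,1) (4,4,2) (4,4,3) (5,5,1) (5,5,2) (5,5,3) (5,5,4) — 9.
anneal=shift 3: (2,2,1) (4,4,1) (4,4,2) (4,4,3) (5,5,1) (5,5,2) (5,5,3) (5,5,4) — 8.
anneal=shift 4: (2,2,1) (3,3,1) (3,3,2) (5,5,1) (5,5,2) (5,5,3) (5,5,4) — 7.
anneal=shift 5: (2,2,1) (3,3,1) (3,3,2) (4,4,1) (4,4,2) (4,4,3) — 6.
Summing: 10 + 9 + 8 + 7 + 6 = 40.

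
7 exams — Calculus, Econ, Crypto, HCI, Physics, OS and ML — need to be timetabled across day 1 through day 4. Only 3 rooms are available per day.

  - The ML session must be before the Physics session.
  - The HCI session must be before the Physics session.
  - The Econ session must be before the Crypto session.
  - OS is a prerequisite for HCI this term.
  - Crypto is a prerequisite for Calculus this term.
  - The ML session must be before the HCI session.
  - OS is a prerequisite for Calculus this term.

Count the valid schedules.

24

Splitting on Calculus: it can be day 3 (6), day 4 (18). Listing each branch's schedules as (Econ, Crypto, HCI, Physics, OS, ML) by day number:
Calculus=day 3: (1,2,2,3,1,1) (1,2,2,4,1,1) (1,2,3,4,1,1) (1,2,3,4,1,2) (1,2,3,4,2,1) (1,2,3,4,2,2) — 6.
Calculus=day 4: (1,2,2,3,1,1) (1,2,2,4,1,1) (1,2,3,4,1,1) (1,2,3,4,1,2) (1,2,3,4,2,1) (1,2,3,4,2,2) (1,3,2,3,1,1) (1,3,2,4,1,1) (1,3,3,4,1,1) (1,3,3,4,1,2) (1,3,3,4,2,1) (1,3,3,4,2,2) (2,3,2,3,1,1) (2,3,2,4,1,1) (2,3,3,4,1,1) (2,3,3,4,1,2) (2,3,3,4,2,1) (2,3,3,4,2,2) — 18.
Summing: 6 + 18 = 24.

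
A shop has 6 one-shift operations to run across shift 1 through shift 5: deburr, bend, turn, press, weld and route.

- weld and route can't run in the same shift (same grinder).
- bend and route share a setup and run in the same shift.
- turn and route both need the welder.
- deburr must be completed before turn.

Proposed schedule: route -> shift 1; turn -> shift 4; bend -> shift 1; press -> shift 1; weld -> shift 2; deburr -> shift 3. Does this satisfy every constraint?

deburr must be completed before turn — holds.
bend and route share a setup and run in the same shift — holds.
weld and route can't run in the same shift (same grinder) — holds.
turn and route both need the welder — holds.

Valid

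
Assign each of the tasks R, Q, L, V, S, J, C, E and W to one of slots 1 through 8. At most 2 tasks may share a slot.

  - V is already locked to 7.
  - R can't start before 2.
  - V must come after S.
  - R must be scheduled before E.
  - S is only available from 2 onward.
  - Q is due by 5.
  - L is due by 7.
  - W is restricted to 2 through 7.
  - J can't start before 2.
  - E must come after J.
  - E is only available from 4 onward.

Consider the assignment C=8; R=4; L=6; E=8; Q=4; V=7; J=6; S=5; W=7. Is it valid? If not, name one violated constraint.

R can't start before 2 — holds.
E must come after J — holds.
Q is due by 5 — holds.
E is only available from 4 onward — holds.
J can't start before 2 — holds.
W is restricted to 2 through 7 — holds.
R must be scheduled before E — holds.
S is only available from 2 onward — holds.
V must come after S — holds.
V is already locked to 7 — holds.
L is due by 7 — holds.
At most 2 tasks may share a slot — holds.

Yes, all constraints hold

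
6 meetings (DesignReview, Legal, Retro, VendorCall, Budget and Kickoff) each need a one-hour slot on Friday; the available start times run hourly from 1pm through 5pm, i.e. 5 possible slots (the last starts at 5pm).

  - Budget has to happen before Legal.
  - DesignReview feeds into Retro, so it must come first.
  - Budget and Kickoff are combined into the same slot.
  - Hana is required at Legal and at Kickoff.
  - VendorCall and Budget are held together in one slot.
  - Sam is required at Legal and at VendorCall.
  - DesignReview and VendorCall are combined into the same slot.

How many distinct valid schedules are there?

Splitting on DesignReview: it can be 1pm (16), 2pm (9), 3pm (4), 4pm (1). Listing each branch's schedules as (Legal, Retro, VendorCall, Budget, Kickoff):
DesignReview=1pm: (2pm,2pm,1pm,1pm,1pm) (2pm,3pm,1pm,1pm,1pm) (2pm,4pm,1pm,1pm,1pm) (2pm,5pm,1pm,1pm,1pm) (3pm,2pm,1pm,1pm,1pm) (3pm,3pm,1pm,1pm,1pm) (3pm,4pm,1pm,1pm,1pm) (3pm,5pm,1pm,1pm,1pm) (4pm,2pm,1pm,1pm,1pm) (4pm,3pm,1pm,1pm,1pm) (4pm,4pm,1pm,1pm,1pm) (4pm,5pm,1pm,1pm,1pm) (5pm,2pm,1pm,1pm,1pm) (5pm,3pm,1pm,1pm,1pm) (5pm,4pm,1pm,1pm,1pm) (5pm,5pm,1pm,1pm,1pm) — 16.
DesignReview=2pm: (3pm,3pm,2pm,2pm,2pm) (3pm,4pm,2pm,2pm,2pm) (3pm,5pm,2pm,2pm,2pm) (4pm,3pm,2pm,2pm,2pm) (4pm,4pm,2pm,2pm,2pm) (4pm,5pm,2pm,2pm,2pm) (5pm,3pm,2pm,2pm,2pm) (5pm,4pm,2pm,2pm,2pm) (5pm,5pm,2pm,2pm,2pm) — 9.
DesignReview=3pm: (4pm,4pm,3pm,3pm,3pm) (4pm,5pm,3pm,3pm,3pm) (5pm,4pm,3pm,3pm,3pm) (5pm,5pm,3pm,3pm,3pm) — 4.
DesignReview=4pm: (5pm,5pm,4pm,4pm,4pm) — 1.
Summing: 16 + 9 + 4 + 1 = 30.

30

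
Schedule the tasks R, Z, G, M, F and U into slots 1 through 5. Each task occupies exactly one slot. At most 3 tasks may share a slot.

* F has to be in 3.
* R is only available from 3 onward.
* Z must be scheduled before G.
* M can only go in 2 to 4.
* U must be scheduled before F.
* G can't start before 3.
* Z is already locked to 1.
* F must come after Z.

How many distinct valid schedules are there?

52

Splitting on R: it can be 3 (16), 4 (18), 5 (18). Listing each branch's schedules as (Z, G, M, F, U):
R=3: (1,3,2,3,1) (1,3,2,3,2) (1,3,4,3,1) (1,3,4,3,2) (1,4,2,3,1) (1,4,2,3,2) (1,4,3,3,1) (1,4,3,3,2) (1,4,4,3,1) (1,4,4,3,2) (1,5,2,3,1) (1,5,2,3,2) (1,5,3,3,1) (1,5,3,3,2) (1,5,4,3,1) (1,5,4,3,2) — 16.
R=4: (1,3,2,3,1) (1,3,2,3,2) (1,3,3,3,1) (1,3,3,3,2) (1,3,4,3,1) (1,3,4,3,2) (1,4,2,3,1) (1,4,2,3,2) (1,4,3,3,1) (1,4,3,3,2) (1,4,4,3,1) (1,4,4,3,2) (1,5,2,3,1) (1,5,2,3,2) (1,5,3,3,1) (1,5,3,3,2) (1,5,4,3,1) (1,5,4,3,2) — 18.
R=5: (1,3,2,3,1) (1,3,2,3,2) (1,3,3,3,1) (1,3,3,3,2) (1,3,4,3,1) (1,3,4,3,2) (1,4,2,3,1) (1,4,2,3,2) (1,4,3,3,1) (1,4,3,3,2) (1,4,4,3,1) (1,4,4,3,2) (1,5,2,3,1) (1,5,2,3,2) (1,5,3,3,1) (1,5,3,3,2) (1,5,4,3,1) (1,5,4,3,2) — 18.
Summing: 16 + 18 + 18 = 52.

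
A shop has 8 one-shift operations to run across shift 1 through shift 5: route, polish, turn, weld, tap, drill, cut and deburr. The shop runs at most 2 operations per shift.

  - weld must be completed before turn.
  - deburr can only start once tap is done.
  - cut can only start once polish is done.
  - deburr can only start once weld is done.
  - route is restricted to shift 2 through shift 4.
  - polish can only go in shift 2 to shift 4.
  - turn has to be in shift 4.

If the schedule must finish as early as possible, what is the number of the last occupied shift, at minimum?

shift 4

The precedence chain requires at least 2 distinct shifts.
With at most 2 per shift and 8 operations, at least 4 shifts are needed.
turn can't be placed before shift 4, so the schedule must run through at least shift 4.
4 works (last occupied shift: shift 4): for example weld -> shift 1; route -> shift 2; drill -> shift 4; tap -> shift 1; deburr -> shift 3; polish -> shift 2; cut -> shift 3; turn -> shift 4.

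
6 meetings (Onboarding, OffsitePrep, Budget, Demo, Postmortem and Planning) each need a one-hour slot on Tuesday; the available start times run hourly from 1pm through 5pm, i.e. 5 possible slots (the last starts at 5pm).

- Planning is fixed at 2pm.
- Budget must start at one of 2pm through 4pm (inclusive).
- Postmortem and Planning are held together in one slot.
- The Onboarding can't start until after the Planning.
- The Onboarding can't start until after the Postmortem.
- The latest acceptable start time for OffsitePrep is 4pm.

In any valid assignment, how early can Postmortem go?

2pm

Postmortem must be in the same slot as Planning, which can't be before 2pm, so Postmortem is at least 2pm; Postmortem must be in the same slot as Planning, which can't be after 2pm, so Postmortem is at most 2pm.
Postmortem at 2pm is achievable: Budget=2pm; Postmortem=2pm; Planning=2pm; OffsitePrep=1pm; Onboarding=3pm; Demo=1pm.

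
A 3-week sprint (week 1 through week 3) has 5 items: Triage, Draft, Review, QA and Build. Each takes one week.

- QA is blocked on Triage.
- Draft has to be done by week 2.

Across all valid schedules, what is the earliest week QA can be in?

week 2

Precedence pushes QA to at least week 2.
QA at week 2 is achievable: Review in week 1; Triage in week 1; QA in week 2; Draft in week 1; Build in week 1.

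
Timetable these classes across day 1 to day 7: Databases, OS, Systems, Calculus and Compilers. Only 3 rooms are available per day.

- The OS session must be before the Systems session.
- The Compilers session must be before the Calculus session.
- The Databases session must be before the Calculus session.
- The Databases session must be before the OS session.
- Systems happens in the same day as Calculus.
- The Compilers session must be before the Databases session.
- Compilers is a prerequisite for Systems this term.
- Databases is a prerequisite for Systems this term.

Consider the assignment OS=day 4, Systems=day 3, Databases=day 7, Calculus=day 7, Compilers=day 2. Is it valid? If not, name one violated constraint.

Invalid. Databases is a prerequisite for Systems this term.

The Databases session must be before the Calculus session — violated.
The Databases session must be before the OS session — violated.
Only 3 rooms are available per day — holds.
The Compilers session must be before the Databases session — holds.
Databases is a prerequisite for Systems this term — violated.
Compilers is a prerequisite for Systems this term — holds.
The Compilers session must be before the Calculus session — holds.
The OS session must be before the Systems session — violated.
Systems happens in the same day as Calculus — violated.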